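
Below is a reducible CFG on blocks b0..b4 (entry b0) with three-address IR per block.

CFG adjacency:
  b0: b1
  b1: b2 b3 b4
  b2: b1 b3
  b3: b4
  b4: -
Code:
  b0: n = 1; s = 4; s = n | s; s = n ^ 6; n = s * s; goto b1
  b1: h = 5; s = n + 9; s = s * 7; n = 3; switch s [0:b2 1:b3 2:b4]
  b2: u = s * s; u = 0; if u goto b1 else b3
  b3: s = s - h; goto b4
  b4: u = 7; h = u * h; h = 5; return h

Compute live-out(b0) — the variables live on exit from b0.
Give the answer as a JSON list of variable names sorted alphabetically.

Answer: ["n"]

Working:
Per-block:
  b0: def={n,s} ue=∅
  b1: def={h,n,s} ue={n}
  b2: def={u} ue={s}
  b3: def={s} ue={h,s}
  b4: def={h,u} ue={h}

Liveness:
  b0 li=∅ lo={n}
  b1 li={n} lo={h,n,s}
  b2 li={h,n,s} lo={h,n,s}
  b3 li={h,s} lo={h}
  b4 li={h} lo=∅

live-out(b0) = ["n"]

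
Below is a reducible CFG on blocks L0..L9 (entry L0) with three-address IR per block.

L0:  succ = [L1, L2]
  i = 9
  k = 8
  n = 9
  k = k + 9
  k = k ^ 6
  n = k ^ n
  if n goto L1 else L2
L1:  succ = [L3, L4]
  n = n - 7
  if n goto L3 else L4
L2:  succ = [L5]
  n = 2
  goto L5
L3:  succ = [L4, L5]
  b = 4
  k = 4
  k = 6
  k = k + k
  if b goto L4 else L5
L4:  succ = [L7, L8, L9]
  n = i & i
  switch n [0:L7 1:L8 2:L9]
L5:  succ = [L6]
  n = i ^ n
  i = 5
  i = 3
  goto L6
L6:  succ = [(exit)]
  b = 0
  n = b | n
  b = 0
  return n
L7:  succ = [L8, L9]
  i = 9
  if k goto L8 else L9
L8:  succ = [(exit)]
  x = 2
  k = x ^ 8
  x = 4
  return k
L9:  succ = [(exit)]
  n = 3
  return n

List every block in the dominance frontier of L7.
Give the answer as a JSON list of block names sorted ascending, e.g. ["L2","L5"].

idom tree: L1←L0 L2←L0 L3←L1 L4←L1 L5←L0 L6←L5 L7←L4 L8←L4 L9←L4
Dom at joins:
  L4: preds {L1,L3}: {L0,L1} ∩ {L0,L1,L3} = {L0,L1}; idom=L1
  L5: preds {L2,L3}: {L0,L2} ∩ {L0,L1,L3} = {L0}; idom=L0
  L8: preds {L4,L7}: {L0,L1,L4} ∩ {L0,L1,L4,L7} = {L0,L1,L4}; idom=L4
  L9: preds {L4,L7}: {L0,L1,L4} ∩ {L0,L1,L4,L7} = {L0,L1,L4}; idom=L4

DF walk-up:
  L4←L1: walk · to L1
  L4←L3: walk L3 to L1
  L5←L2: walk L2 to L0
  L5←L3: walk L3→L1 to L0
  L8←L4: walk · to L4
  L8←L7: walk L7 to L4
  L9←L4: walk · to L4
  L9←L7: walk L7 to L4
  DF(L0)=∅
  DF(L1)={L5}
  DF(L2)={L5}
  DF(L3)={L4,L5}
  DF(L4)=∅
  DF(L5)=∅
  DF(L6)=∅
  DF(L7)={L8,L9}
  DF(L8)=∅
  DF(L9)=∅

DF(L7) = ["L8", "L9"]

Answer: ["L8", "L9"]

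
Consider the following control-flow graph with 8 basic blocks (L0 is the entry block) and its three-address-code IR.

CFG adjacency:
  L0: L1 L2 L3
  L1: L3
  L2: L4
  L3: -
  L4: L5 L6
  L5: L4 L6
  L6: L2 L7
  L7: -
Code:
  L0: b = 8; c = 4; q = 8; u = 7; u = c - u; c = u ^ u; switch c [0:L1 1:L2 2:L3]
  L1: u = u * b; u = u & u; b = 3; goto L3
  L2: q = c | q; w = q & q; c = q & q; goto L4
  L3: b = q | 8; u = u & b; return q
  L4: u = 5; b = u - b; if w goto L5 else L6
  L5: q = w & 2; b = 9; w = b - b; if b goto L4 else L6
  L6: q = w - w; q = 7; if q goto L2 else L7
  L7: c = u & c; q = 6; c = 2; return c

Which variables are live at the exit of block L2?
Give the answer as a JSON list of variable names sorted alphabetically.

Answer: ["b", "c", "w"]

Working:
def/use:
  L0 def {b,c,q,u} use ∅
  L1 def {b,u} use {b,u}
  L2 def {c,q,w} use {c,q}
  L3 def {b,u} use {q,u}
  L4 def {b,u} use {b,w}
  L5 def {b,q,w} use {w}
  L6 def {q} use {w}
  L7 def {c,q} use {c,u}

Live sets:
  L0: in=∅ out={b,c,q,u}
  L1: in={b,q,u} out={q,u}
  L2: in={b,c,q} out={b,c,w}
  L3: in={q,u} out=∅
  L4: in={b,c,w} out={b,c,u,w}
  L5: in={c,u,w} out={b,c,u,w}
  L6: in={b,c,u,w} out={b,c,q,u}
  L7: in={c,u} out=∅

live-out(L2) = ["b", "c", "w"]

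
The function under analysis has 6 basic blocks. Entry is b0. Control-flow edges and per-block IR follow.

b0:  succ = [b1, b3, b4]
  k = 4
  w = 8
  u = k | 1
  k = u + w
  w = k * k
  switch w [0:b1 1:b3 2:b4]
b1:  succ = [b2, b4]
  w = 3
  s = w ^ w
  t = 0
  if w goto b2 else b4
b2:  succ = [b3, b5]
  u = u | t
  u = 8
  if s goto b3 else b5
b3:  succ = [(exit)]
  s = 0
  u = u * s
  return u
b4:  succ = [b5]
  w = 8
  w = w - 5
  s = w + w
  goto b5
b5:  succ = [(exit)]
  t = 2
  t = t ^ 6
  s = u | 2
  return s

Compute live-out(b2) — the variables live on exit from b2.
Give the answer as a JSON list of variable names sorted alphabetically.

Block summaries:
  b0: def={k,u,w} ue=∅
  b1: def={s,t,w} ue=∅
  b2: def={u} ue={s,t,u}
  b3: def={s,u} ue={u}
  b4: def={s,w} ue=∅
  b5: def={s,t} ue={u}

Liveness:
  b0: in=∅ out={u}
  b1: in={u} out={s,t,u}
  b2: in={s,t,u} out={u}
  b3: in={u} out=∅
  b4: in={u} out={u}
  b5: in={u} out=∅

live-out(b2) = ["u"]

Answer: ["u"]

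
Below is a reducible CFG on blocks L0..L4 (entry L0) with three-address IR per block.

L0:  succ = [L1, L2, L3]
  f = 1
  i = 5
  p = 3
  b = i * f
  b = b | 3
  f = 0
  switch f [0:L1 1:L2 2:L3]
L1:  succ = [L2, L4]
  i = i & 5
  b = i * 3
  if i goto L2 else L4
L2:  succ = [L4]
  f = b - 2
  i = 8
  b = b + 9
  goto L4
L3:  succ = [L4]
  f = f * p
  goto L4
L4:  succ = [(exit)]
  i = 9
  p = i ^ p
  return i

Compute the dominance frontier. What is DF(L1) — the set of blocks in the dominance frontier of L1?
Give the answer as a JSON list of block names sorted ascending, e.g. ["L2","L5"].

Answer: ["L2", "L4"]

Derivation:
idom tree: L1←L0 L2←L0 L3←L0 L4←L0
Join-block Dom:
  L2: preds {L0,L1}: {L0} ∩ {L0,L1} = {L0}; idom=L0
  L4: preds {L1,L2,L3}: {L0,L1} ∩ {L0,L2} ∩ {L0,L3} = {L0}; idom=L0

DF derivation:
  L2←L0: walk · to L0
  L2←L1: walk L1 to L0
  L4←L1: walk L1 to L0
  L4←L2: walk L2 to L0
  L4←L3: walk L3 to L0
  DF(L0)=∅
  DF(L1)={L2,L4}
  DF(L2)={L4}
  DF(L3)={L4}
  DF(L4)=∅

DF(L1) = ["L2", "L4"]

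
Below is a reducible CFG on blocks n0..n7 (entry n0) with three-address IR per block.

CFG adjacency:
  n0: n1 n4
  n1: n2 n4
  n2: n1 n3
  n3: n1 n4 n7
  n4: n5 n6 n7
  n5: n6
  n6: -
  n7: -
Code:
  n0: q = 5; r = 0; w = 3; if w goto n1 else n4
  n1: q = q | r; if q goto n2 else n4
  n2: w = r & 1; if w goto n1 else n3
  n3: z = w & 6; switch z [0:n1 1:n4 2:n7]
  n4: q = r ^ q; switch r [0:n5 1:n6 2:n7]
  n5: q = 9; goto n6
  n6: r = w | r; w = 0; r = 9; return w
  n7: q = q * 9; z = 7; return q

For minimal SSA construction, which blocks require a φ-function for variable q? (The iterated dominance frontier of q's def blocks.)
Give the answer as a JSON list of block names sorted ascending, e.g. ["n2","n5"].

idom tree: n1←n0 n2←n1 n3←n2 n4←n0 n5←n4 n6←n4 n7←n0
Dom∩ at merges:
  n1: preds {n0,n2,n3}: {n0} ∩ {n0,n1,n2} ∩ {n0,n1,n2,n3} = {n0}; idom=n0
  n4: preds {n0,n1,n3}: {n0} ∩ {n0,n1} ∩ {n0,n1,n2,n3} = {n0}; idom=n0
  n6: preds {n4,n5}: {n0,n4} ∩ {n0,n4,n5} = {n0,n4}; idom=n4
  n7: preds {n3,n4}: {n0,n1,n2,n3} ∩ {n0,n4} = {n0}; idom=n0

DF walk-up:
  n1←n0: walk · to n0
  n1←n2: walk n2→n1 to n0
  n1←n3: walk n3→n2→n1 to n0
  n4←n0: walk · to n0
  n4←n1: walk n1 to n0
  n4←n3: walk n3→n2→n1 to n0
  n6←n4: walk · to n4
  n6←n5: walk n5 to n4
  n7←n3: walk n3→n2→n1 to n0
  n7←n4: walk n4 to n0
  n0: DF=∅
  n1: DF={n1,n4,n7}
  n2: DF={n1,n4,n7}
  n3: DF={n1,n4,n7}
  n4: DF={n7}
  n5: DF={n6}
  n6: DF=∅
  n7: DF=∅

φ for q: defs {n0,n1,n4,n5,n7}
  DF⁺ = {n1,n4,n6,n7}

Answer: ["n1", "n4", "n6", "n7"]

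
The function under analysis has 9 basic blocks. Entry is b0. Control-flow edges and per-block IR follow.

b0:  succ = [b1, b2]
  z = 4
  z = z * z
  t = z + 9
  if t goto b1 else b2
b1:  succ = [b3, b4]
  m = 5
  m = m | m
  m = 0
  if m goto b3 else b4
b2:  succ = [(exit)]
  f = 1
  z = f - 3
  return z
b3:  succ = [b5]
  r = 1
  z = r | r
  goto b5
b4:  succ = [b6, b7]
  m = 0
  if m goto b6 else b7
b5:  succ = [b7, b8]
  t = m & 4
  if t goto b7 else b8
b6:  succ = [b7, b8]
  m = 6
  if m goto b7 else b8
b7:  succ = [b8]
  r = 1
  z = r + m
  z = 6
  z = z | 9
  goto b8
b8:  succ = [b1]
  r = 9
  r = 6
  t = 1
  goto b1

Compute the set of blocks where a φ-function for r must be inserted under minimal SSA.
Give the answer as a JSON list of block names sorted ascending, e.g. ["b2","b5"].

Answer: ["b1", "b7", "b8"]

Analysis:
idom tree: b1←b0 b2←b0 b3←b1 b4←b1 b5←b3 b6←b4 b7←b1 b8←b1
Dom∩ at merges:
  b1: preds {b0,b8}: {b0} ∩ {b0,b1,b8} = {b0}; idom=b0
  b7: preds {b4,b5,b6}: {b0,b1,b4} ∩ {b0,b1,b3,b5} ∩ {b0,b1,b4,b6} = {b0,b1}; idom=b1
  b8: preds {b5,b6,b7}: {b0,b1,b3,b5} ∩ {b0,b1,b4,b6} ∩ {b0,b1,b7} = {b0,b1}; idom=b1

DF walk-up:
  b1←b0: walk · to b0
  b1←b8: walk b8→b1 to b0
  b7←b4: walk b4 to b1
  b7←b5: walk b5→b3 to b1
  b7←b6: walk b6→b4 to b1
  b8←b5: walk b5→b3 to b1
  b8←b6: walk b6→b4 to b1
  b8←b7: walk b7 to b1
  b0: DF=∅
  b1: DF={b1}
  b2: DF=∅
  b3: DF={b7,b8}
  b4: DF={b7,b8}
  b5: DF={b7,b8}
  b6: DF={b7,b8}
  b7: DF={b8}
  b8: DF={b1}

φ for r: defs {b3,b7,b8}
  DF⁺ = {b1,b7,b8}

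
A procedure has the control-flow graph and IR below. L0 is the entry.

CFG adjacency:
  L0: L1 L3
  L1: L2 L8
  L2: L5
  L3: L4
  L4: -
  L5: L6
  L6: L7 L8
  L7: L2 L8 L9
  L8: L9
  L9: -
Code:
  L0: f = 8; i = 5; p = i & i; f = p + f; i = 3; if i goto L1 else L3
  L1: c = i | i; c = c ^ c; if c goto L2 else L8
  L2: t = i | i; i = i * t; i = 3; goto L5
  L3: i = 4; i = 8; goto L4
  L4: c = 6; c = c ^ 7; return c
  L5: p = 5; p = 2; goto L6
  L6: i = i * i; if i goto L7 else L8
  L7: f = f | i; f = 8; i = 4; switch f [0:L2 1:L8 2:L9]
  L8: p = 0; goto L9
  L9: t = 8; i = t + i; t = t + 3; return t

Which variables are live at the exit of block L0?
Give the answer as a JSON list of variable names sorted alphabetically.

def/use:
  L0: def={f,i,p} ue=∅
  L1: def={c} ue={i}
  L2: def={i,t} ue={i}
  L3: def={i} ue=∅
  L4: def={c} ue=∅
  L5: def={p} ue=∅
  L6: def={i} ue={i}
  L7: def={f,i} ue={f,i}
  L8: def={p} ue=∅
  L9: def={i,t} ue={i}

Liveness:
  L0: in=∅ out={f,i}
  L1: in={f,i} out={f,i}
  L2: in={f,i} out={f,i}
  L3: in=∅ out=∅
  L4: in=∅ out=∅
  L5: in={f,i} out={f,i}
  L6: in={f,i} out={f,i}
  L7: in={f,i} out={f,i}
  L8: in={i} out={i}
  L9: in={i} out=∅

live-out(L0) = ["f", "i"]

Answer: ["f", "i"]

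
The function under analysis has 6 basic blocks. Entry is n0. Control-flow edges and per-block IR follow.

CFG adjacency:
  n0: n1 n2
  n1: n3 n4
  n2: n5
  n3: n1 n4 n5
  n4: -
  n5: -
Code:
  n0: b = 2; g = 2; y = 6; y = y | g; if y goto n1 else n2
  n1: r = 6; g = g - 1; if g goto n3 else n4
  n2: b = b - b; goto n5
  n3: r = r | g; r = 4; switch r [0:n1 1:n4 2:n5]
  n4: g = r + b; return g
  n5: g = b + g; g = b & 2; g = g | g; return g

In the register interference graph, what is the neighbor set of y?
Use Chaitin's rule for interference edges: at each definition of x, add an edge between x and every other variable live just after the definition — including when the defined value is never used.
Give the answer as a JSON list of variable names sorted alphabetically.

Answer: ["b", "g"]

Working:
Per-block:
  n0: def={b,g,y} ue=∅
  n1: def={g,r} ue={g}
  n2: def={b} ue={b}
  n3: def={r} ue={g,r}
  n4: def={g} ue={b,r}
  n5: def={g} ue={b,g}

Backward fixpoint:
  n0: in=∅ out={b,g}
  n1: in={b,g} out={b,g,r}
  n2: in={b,g} out={b,g}
  n3: in={b,g,r} out={b,g,r}
  n4: in={b,r} out=∅
  n5: in={b,g} out=∅

Interfere edges:
  b: {g,r,y}
  g: {b,r,y}
  r: {b,g}
  y: {b,g}

N(y) = ["b", "g"]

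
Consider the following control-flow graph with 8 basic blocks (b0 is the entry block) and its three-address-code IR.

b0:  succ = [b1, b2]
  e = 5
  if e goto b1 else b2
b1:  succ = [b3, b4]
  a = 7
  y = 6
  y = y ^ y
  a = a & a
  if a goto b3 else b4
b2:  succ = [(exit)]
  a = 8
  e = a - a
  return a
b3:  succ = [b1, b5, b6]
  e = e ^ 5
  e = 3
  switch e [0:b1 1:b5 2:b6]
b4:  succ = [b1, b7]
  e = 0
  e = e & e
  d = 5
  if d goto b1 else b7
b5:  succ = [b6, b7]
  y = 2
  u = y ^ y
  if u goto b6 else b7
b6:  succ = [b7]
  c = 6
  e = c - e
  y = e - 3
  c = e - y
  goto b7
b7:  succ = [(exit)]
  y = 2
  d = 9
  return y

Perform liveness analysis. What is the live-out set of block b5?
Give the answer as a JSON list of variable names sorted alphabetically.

def/use:
  b0: def={e} ue=∅
  b1: def={a,y} ue=∅
  b2: def={a,e} ue=∅
  b3: def={e} ue={e}
  b4: def={d,e} ue=∅
  b5: def={u,y} ue=∅
  b6: def={c,e,y} ue={e}
  b7: def={d,y} ue=∅

Liveness:
  b0: in=∅ out={e}
  b1: in={e} out={e}
  b2: in=∅ out=∅
  b3: in={e} out={e}
  b4: in=∅ out={e}
  b5: in={e} out={e}
  b6: in={e} out=∅
  b7: in=∅ out=∅

live-out(b5) = ["e"]

Answer: ["e"]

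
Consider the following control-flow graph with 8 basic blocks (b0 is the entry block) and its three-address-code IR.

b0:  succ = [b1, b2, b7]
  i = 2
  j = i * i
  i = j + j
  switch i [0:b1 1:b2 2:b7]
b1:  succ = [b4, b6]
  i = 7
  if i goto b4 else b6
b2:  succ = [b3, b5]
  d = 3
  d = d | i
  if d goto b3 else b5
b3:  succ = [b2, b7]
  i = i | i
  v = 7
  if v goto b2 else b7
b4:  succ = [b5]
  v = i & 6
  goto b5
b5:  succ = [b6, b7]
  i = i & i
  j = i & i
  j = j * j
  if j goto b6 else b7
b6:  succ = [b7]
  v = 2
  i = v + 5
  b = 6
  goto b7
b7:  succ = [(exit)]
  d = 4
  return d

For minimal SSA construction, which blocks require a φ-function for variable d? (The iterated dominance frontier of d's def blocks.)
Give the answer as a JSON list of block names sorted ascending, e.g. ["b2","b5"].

idom tree: b1←b0 b2←b0 b3←b2 b4←b1 b5←b0 b6←b0 b7←b0
Dom∩ at merges:
  b2: preds {b0,b3}: {b0} ∩ {b0,b2,b3} = {b0}; idom=b0
  b5: preds {b2,b4}: {b0,b2} ∩ {b0,b1,b4} = {b0}; idom=b0
  b6: preds {b1,b5}: {b0,b1} ∩ {b0,b5} = {b0}; idom=b0
  b7: preds {b0,b3,b5,b6}: {b0} ∩ {b0,b2,b3} ∩ {b0,b5} ∩ {b0,b6} = {b0}; idom=b0

DF walk-up:
  join b2 pred b0: · stop@b0
  join b2 pred b3: b3→b2 stop@b0
  join b5 pred b2: b2 stop@b0
  join b5 pred b4: b4→b1 stop@b0
  join b6 pred b1: b1 stop@b0
  join b6 pred b5: b5 stop@b0
  join b7 pred b0: · stop@b0
  join b7 pred b3: b3→b2 stop@b0
  join b7 pred b5: b5 stop@b0
  join b7 pred b6: b6 stop@b0
  b0 → ∅
  b1 → {b5,b6}
  b2 → {b2,b5,b7}
  b3 → {b2,b7}
  b4 → {b5}
  b5 → {b6,b7}
  b6 → {b7}
  b7 → ∅

φ for d: defs {b2,b7}
  DF⁺ = {b2,b5,b6,b7}

Answer: ["b2", "b5", "b6", "b7"]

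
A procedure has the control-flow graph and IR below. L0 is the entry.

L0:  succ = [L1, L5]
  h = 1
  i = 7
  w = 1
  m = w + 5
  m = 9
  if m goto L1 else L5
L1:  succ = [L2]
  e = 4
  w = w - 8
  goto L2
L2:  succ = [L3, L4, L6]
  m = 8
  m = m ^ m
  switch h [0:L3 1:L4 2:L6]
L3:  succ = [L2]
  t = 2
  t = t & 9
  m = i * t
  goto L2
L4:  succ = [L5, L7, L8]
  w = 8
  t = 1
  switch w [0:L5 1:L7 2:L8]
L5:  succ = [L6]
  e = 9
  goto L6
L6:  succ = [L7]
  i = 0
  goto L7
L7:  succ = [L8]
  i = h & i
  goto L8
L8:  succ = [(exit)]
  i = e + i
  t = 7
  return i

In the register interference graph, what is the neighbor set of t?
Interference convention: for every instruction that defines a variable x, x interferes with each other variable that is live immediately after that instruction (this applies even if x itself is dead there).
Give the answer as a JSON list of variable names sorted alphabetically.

Answer: ["e", "h", "i", "w"]

Analysis:
Block summaries:
  L0: def={h,i,m,w} ue=∅
  L1: def={e,w} ue={w}
  L2: def={m} ue={h}
  L3: def={m,t} ue={i}
  L4: def={t,w} ue=∅
  L5: def={e} ue=∅
  L6: def={i} ue=∅
  L7: def={i} ue={h,i}
  L8: def={i,t} ue={e,i}

Live sets:
  L0: in=∅ out={h,i,w}
  L1: in={h,i,w} out={e,h,i}
  L2: in={e,h,i} out={e,h,i}
  L3: in={e,h,i} out={e,h,i}
  L4: in={e,h,i} out={e,h,i}
  L5: in={h} out={e,h}
  L6: in={e,h} out={e,h,i}
  L7: in={e,h,i} out={e,i}
  L8: in={e,i} out=∅

Interference:
  e — {h,i,m,t,w}
  h — {e,i,m,t,w}
  i — {e,h,m,t,w}
  m — {e,h,i,w}
  t — {e,h,i,w}
  w — {e,h,i,m,t}

N(t) = ["e", "h", "i", "w"]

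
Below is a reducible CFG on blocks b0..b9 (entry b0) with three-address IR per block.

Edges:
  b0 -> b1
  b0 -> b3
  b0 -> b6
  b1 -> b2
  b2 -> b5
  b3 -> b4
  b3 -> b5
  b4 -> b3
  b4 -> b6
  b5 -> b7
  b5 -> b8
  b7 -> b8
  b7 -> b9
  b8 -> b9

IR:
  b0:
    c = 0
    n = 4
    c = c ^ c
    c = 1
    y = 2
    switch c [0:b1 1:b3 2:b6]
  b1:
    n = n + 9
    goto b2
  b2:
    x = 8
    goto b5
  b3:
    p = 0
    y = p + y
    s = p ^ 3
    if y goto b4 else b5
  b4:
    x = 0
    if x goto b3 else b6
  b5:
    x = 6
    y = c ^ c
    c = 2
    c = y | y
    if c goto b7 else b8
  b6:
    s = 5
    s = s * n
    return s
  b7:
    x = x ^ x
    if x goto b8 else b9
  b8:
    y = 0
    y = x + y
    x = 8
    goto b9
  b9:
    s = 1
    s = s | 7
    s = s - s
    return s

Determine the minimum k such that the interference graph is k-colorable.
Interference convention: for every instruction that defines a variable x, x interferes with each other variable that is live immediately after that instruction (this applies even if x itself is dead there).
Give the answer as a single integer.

Per-block:
  b0 def {c,n,y} use ∅
  b1 def {n} use {n}
  b2 def {x} use ∅
  b3 def {p,s,y} use {y}
  b4 def {x} use ∅
  b5 def {c,x,y} use {c}
  b6 def {s} use {n}
  b7 def {x} use {x}
  b8 def {x,y} use {x}
  b9 def {s} use ∅

Liveness:
  b0 li=∅ lo={c,n,y}
  b1 li={c,n} lo={c}
  b2 li={c} lo={c}
  b3 li={c,n,y} lo={c,n,y}
  b4 li={c,n,y} lo={c,n,y}
  b5 li={c} lo={x}
  b6 li={n} lo=∅
  b7 li={x} lo={x}
  b8 li={x} lo=∅
  b9 li=∅ lo=∅

Conflict graph:
  c — {n,p,s,x,y}
  n — {c,p,s,x,y}
  p — {c,n,y}
  s — {c,n,y}
  x — {c,n,y}
  y — {c,n,p,s,x}

Registers:
  clique {c,n,p,y} ⇒ need ≥ 4
  4-colouring: c0={c}  c1={n}  c2={y}  c3={p,s,x}
  χ = 4

Answer: 4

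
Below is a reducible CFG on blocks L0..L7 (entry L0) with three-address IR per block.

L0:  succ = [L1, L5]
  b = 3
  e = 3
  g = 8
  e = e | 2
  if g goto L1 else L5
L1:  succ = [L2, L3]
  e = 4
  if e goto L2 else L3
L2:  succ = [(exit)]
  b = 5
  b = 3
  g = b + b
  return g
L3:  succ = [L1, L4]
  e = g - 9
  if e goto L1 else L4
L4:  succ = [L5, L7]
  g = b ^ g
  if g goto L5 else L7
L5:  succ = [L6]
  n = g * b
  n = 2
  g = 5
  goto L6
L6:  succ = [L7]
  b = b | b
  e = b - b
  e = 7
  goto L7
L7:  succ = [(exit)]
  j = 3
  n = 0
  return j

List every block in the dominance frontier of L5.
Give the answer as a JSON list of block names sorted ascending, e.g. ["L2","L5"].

idom tree: L1←L0 L2←L1 L3←L1 L4←L3 L5←L0 L6←L5 L7←L0
Dom∩ at merges:
  L1: preds {L0,L3}: {L0} ∩ {L0,L1,L3} = {L0}; idom=L0
  L5: preds {L0,L4}: {L0} ∩ {L0,L1,L3,L4} = {L0}; idom=L0
  L7: preds {L4,L6}: {L0,L1,L3,L4} ∩ {L0,L5,L6} = {L0}; idom=L0

Frontier:
  join L1 pred L0: · stop@L0
  join L1 pred L3: L3→L1 stop@L0
  join L5 pred L0: · stop@L0
  join L5 pred L4: L4→L3→L1 stop@L0
  join L7 pred L4: L4→L3→L1 stop@L0
  join L7 pred L6: L6→L5 stop@L0
  L0: DF=∅
  L1: DF={L1,L5,L7}
  L2: DF=∅
  L3: DF={L1,L5,L7}
  L4: DF={L5,L7}
  L5: DF={L7}
  L6: DF={L7}
  L7: DF=∅

DF(L5) = ["L7"]

Answer: ["L7"]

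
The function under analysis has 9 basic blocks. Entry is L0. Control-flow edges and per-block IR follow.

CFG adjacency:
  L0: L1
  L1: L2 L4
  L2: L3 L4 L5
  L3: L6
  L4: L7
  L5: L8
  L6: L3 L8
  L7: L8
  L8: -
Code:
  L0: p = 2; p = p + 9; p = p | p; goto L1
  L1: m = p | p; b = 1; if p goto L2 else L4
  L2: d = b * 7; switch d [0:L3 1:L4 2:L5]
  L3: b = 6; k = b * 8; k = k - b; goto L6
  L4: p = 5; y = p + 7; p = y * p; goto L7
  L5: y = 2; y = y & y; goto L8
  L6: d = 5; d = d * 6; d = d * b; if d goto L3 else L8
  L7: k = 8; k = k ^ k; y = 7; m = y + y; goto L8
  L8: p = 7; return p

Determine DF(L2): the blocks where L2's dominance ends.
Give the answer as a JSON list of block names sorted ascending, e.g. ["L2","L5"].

idom tree: L1←L0 L2←L1 L3←L2 L4←L1 L5←L2 L6←L3 L7←L4 L8←L1
Dom at joins:
  L3: preds {L2,L6}: {L0,L1,L2} ∩ {L0,L1,L2,L3,L6} = {L0,L1,L2}; idom=L2
  L4: preds {L1,L2}: {L0,L1} ∩ {L0,L1,L2} = {L0,L1}; idom=L1
  L8: preds {L5,L6,L7}: {L0,L1,L2,L5} ∩ {L0,L1,L2,L3,L6} ∩ {L0,L1,L4,L7} = {L0,L1}; idom=L1

Frontier:
  L3←L2: walk · to L2
  L3←L6: walk L6→L3 to L2
  L4←L1: walk · to L1
  L4←L2: walk L2 to L1
  L8←L5: walk L5→L2 to L1
  L8←L6: walk L6→L3→L2 to L1
  L8←L7: walk L7→L4 to L1
  DF(L0)=∅
  DF(L1)=∅
  DF(L2)={L4,L8}
  DF(L3)={L3,L8}
  DF(L4)={L8}
  DF(L5)={L8}
  DF(L6)={L3,L8}
  DF(L7)={L8}
  DF(L8)=∅

DF(L2) = ["L4", "L8"]

Answer: ["L4", "L8"]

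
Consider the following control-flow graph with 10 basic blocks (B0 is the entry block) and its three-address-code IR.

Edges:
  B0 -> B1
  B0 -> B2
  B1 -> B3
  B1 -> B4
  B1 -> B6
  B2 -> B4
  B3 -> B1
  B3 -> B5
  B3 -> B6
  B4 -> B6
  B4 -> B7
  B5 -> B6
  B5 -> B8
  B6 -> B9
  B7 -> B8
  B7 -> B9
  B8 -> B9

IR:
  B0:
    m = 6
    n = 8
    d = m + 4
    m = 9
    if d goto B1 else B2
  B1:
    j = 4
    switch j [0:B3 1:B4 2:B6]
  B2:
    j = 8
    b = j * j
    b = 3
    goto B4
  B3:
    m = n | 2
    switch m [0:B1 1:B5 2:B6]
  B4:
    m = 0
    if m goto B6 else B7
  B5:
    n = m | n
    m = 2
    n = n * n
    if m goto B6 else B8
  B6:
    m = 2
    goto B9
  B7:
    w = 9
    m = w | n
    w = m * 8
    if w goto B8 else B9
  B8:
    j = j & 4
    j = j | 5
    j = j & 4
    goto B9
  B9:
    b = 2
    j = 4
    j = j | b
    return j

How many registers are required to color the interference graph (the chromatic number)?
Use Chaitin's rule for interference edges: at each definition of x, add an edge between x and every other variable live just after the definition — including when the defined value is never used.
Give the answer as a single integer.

Answer: 3

Derivation:
def/use:
  B0: {d,m,n} / ∅
  B1: {j} / ∅
  B2: {b,j} / ∅
  B3: {m} / {n}
  B4: {m} / ∅
  B5: {m,n} / {m,n}
  B6: {m} / ∅
  B7: {m,w} / {n}
  B8: {j} / {j}
  B9: {b,j} / ∅

Live sets:
  live B0: ∅→{n}
  live B1: {n}→{j,n}
  live B2: {n}→{j,n}
  live B3: {j,n}→{j,m,n}
  live B4: {j,n}→{j,n}
  live B5: {j,m,n}→{j}
  live B6: ∅→∅
  live B7: {j,n}→{j}
  live B8: {j}→∅
  live B9: ∅→∅

Conflict graph:
  b↔{j,n}
  d↔{m,n}
  j↔{b,m,n,w}
  m↔{d,j,n}
  n↔{b,d,j,m,w}
  w↔{j,n}

Chromatic number:
  clique {b,j,n} ⇒ need ≥ 3
  assign b→r2 d→r1 j→r1 m→r2 n→r0 w→r2 — no edge inside a register ⇒ χ ≤ 3
  χ = 3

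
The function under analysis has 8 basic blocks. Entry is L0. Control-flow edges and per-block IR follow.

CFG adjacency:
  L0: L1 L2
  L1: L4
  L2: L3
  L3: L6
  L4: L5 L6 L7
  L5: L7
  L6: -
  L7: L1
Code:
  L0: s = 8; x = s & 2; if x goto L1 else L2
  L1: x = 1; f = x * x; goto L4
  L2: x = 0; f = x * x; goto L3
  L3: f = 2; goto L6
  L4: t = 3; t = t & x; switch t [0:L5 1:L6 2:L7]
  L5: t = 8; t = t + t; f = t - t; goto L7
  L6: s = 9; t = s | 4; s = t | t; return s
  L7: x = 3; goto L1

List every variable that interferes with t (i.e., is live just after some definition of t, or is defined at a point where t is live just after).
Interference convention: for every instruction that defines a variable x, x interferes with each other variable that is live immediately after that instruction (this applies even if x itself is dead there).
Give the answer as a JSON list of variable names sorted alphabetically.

Per-block:
  L0: def={s,x} ue=∅
  L1: def={f,x} ue=∅
  L2: def={f,x} ue=∅
  L3: def={f} ue=∅
  L4: def={t} ue={x}
  L5: def={f,t} ue=∅
  L6: def={s,t} ue=∅
  L7: def={x} ue=∅

Backward fixpoint:
  L0 li=∅ lo=∅
  L1 li=∅ lo={x}
  L2 li=∅ lo=∅
  L3 li=∅ lo=∅
  L4 li={x} lo=∅
  L5 li=∅ lo=∅
  L6 li=∅ lo=∅
  L7 li=∅ lo=∅

Interfere edges:
  f↔{x}
  s↔∅
  t↔{x}
  x↔{f,t}

N(t) = ["x"]

Answer: ["x"]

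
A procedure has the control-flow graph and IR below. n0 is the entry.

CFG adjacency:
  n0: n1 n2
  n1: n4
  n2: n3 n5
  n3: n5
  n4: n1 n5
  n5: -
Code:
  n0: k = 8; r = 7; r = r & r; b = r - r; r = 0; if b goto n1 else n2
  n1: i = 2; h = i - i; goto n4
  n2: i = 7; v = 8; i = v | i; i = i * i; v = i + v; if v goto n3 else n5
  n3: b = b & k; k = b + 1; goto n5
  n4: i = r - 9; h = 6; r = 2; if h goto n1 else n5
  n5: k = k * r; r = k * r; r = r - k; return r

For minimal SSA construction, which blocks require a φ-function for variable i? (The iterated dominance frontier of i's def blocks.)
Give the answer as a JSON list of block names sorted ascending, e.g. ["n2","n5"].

Answer: ["n1", "n5"]

Derivation:
idom tree: n1←n0 n2←n0 n3←n2 n4←n1 n5←n0
Join-block Dom:
  n1: preds {n0,n4}: {n0} ∩ {n0,n1,n4} = {n0}; idom=n0
  n5: preds {n2,n3,n4}: {n0,n2} ∩ {n0,n2,n3} ∩ {n0,n1,n4} = {n0}; idom=n0

Frontier:
  join n1 pred n0: · stop@n0
  join n1 pred n4: n4→n1 stop@n0
  join n5 pred n2: n2 stop@n0
  join n5 pred n3: n3→n2 stop@n0
  join n5 pred n4: n4→n1 stop@n0
  n0 → ∅
  n1 → {n1,n5}
  n2 → {n5}
  n3 → {n5}
  n4 → {n1,n5}
  n5 → ∅

φ for i: defs {n1,n2,n4}
  DF⁺ = {n1,n5}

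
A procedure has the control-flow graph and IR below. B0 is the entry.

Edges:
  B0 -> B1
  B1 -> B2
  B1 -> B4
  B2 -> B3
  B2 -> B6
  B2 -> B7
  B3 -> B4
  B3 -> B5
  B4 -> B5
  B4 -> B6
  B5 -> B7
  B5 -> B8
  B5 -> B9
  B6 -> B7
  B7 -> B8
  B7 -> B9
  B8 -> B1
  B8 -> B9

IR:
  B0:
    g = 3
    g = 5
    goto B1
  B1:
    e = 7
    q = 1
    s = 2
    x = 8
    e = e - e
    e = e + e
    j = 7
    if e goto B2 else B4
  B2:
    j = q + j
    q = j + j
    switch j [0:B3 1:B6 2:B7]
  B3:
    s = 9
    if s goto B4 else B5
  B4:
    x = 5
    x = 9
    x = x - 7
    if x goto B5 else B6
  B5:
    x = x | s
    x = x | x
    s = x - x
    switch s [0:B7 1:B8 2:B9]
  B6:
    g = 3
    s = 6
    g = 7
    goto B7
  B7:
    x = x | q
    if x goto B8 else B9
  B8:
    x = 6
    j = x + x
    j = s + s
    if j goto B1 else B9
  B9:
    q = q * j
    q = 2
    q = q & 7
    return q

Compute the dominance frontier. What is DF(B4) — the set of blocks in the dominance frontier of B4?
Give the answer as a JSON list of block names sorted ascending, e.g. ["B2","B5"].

idom tree: B1←B0 B2←B1 B3←B2 B4←B1 B5←B1 B6←B1 B7←B1 B8←B1 B9←B1
Dom at joins:
  B1: preds {B0,B8}: {B0} ∩ {B0,B1,B8} = {B0}; idom=B0
  B4: preds {B1,B3}: {B0,B1} ∩ {B0,B1,B2,B3} = {B0,B1}; idom=B1
  B5: preds {B3,B4}: {B0,B1,B2,B3} ∩ {B0,B1,B4} = {B0,B1}; idom=B1
  B6: preds {B2,B4}: {B0,B1,B2} ∩ {B0,B1,B4} = {B0,B1}; idom=B1
  B7: preds {B2,B5,B6}: {B0,B1,B2} ∩ {B0,B1,B5} ∩ {B0,B1,B6} = {B0,B1}; idom=B1
  B8: preds {B5,B7}: {B0,B1,B5} ∩ {B0,B1,B7} = {B0,B1}; idom=B1
  B9: preds {B5,B7,B8}: {B0,B1,B5} ∩ {B0,B1,B7} ∩ {B0,B1,B8} = {B0,B1}; idom=B1

DF walk-up:
  B1←B0: walk · to B0
  B1←B8: walk B8→B1 to B0
  B4←B1: walk · to B1
  B4←B3: walk B3→B2 to B1
  B5←B3: walk B3→B2 to B1
  B5←B4: walk B4 to B1
  B6←B2: walk B2 to B1
  B6←B4: walk B4 to B1
  B7←B2: walk B2 to B1
  B7←B5: walk B5 to B1
  B7←B6: walk B6 to B1
  B8←B5: walk B5 to B1
  B8←B7: walk B7 to B1
  B9←B5: walk B5 to B1
  B9←B7: walk B7 to B1
  B9←B8: walk B8 to B1
  B0: DF=∅
  B1: DF={B1}
  B2: DF={B4,B5,B6,B7}
  B3: DF={B4,B5}
  B4: DF={B5,B6}
  B5: DF={B7,B8,B9}
  B6: DF={B7}
  B7: DF={B8,B9}
  B8: DF={B1,B9}
  B9: DF=∅

DF(B4) = ["B5", "B6"]

Answer: ["B5", "B6"]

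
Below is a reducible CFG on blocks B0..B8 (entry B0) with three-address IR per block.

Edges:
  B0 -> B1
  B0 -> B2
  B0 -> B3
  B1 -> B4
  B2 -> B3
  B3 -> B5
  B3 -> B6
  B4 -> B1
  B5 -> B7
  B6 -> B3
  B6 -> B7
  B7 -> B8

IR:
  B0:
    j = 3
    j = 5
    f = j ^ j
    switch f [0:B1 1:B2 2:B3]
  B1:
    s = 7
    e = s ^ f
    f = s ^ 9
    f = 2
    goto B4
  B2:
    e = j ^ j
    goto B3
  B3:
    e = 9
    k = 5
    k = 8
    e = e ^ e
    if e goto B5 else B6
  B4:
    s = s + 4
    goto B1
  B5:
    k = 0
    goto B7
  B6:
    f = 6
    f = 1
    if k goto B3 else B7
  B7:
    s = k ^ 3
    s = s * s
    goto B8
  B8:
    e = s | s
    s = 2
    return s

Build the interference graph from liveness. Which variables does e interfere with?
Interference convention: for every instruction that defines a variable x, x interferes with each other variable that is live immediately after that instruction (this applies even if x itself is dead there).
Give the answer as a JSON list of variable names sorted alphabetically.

Answer: ["k", "s"]

Derivation:
Per-block:
  B0 def {f,j} use ∅
  B1 def {e,f,s} use {f}
  B2 def {e} use {j}
  B3 def {e,k} use ∅
  B4 def {s} use {s}
  B5 def {k} use ∅
  B6 def {f} use {k}
  B7 def {s} use {k}
  B8 def {e,s} use {s}

Liveness:
  B0 li=∅ lo={f,j}
  B1 li={f} lo={f,s}
  B2 li={j} lo=∅
  B3 li=∅ lo={k}
  B4 li={f,s} lo={f}
  B5 li=∅ lo={k}
  B6 li={k} lo={k}
  B7 li={k} lo={s}
  B8 li={s} lo=∅

Interfere edges:
  e: {k,s}
  f: {j,k,s}
  j: {f}
  k: {e,f}
  s: {e,f}

N(e) = ["k", "s"]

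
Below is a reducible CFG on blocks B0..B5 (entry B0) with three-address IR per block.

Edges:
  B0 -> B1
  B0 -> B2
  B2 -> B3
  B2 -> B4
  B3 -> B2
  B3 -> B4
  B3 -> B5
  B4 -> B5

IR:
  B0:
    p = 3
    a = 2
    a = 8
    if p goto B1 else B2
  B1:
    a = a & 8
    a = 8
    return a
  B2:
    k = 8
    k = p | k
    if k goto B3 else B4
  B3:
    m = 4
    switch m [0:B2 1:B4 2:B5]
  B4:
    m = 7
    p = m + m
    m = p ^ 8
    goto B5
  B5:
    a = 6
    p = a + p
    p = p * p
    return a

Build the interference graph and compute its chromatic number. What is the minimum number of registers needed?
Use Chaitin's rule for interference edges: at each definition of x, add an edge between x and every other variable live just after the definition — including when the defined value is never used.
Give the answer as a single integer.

Answer: 2

Derivation:
Block summaries:
  B0: def={a,p} ue=∅
  B1: def={a} ue={a}
  B2: def={k} ue={p}
  B3: def={m} ue=∅
  B4: def={m,p} ue=∅
  B5: def={a,p} ue={p}

Backward fixpoint:
  B0 li=∅ lo={a,p}
  B1 li={a} lo=∅
  B2 li={p} lo={p}
  B3 li={p} lo={p}
  B4 li=∅ lo={p}
  B5 li={p} lo=∅

Interference:
  a: {p}
  k: {p}
  m: {p}
  p: {a,k,m}

Chromatic number:
  {a,p} pairwise interfere (2-clique) ⇒ χ ≥ 2
  assign a→R1 k→R1 m→R1 p→R0 — no edge inside a register ⇒ χ ≤ 2
  χ = 2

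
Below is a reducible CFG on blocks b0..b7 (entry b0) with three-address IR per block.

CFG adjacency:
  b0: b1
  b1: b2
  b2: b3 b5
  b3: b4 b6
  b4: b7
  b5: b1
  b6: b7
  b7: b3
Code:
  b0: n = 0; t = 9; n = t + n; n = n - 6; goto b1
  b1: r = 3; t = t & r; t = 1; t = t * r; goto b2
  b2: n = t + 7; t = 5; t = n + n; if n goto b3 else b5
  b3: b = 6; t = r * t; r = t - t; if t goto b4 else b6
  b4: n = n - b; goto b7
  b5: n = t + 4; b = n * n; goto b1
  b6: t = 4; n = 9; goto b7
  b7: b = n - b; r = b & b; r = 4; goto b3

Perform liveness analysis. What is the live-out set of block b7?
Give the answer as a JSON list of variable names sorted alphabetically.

Answer: ["n", "r", "t"]

Working:
def/use:
  b0: {n,t} / ∅
  b1: {r,t} / {t}
  b2: {n,t} / {t}
  b3: {b,r,t} / {r,t}
  b4: {n} / {b,n}
  b5: {b,n} / {t}
  b6: {n,t} / ∅
  b7: {b,r} / {b,n}

Backward fixpoint:
  live b0: ∅→{t}
  live b1: {t}→{r,t}
  live b2: {r,t}→{n,r,t}
  live b3: {n,r,t}→{b,n,t}
  live b4: {b,n,t}→{b,n,t}
  live b5: {t}→{t}
  live b6: {b}→{b,n,t}
  live b7: {b,n,t}→{n,r,t}

live-out(b7) = ["n", "r", "t"]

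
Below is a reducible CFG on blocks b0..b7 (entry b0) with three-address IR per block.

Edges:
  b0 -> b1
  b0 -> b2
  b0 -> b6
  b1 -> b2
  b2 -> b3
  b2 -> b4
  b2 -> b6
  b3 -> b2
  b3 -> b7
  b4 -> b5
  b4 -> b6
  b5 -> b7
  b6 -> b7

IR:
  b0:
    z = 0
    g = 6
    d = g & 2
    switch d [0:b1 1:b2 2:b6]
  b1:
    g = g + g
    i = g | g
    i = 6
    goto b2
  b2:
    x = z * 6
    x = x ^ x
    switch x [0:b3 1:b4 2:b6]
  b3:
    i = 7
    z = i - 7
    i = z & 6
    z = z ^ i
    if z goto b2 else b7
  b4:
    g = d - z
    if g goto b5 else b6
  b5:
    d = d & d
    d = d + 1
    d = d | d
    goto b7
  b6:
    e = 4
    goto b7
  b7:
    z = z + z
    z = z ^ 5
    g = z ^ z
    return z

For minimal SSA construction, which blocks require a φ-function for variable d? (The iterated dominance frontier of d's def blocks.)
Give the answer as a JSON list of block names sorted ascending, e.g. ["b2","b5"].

idom tree: b1←b0 b2←b0 b3←b2 b4←b2 b5←b4 b6←b0 b7←b0
Join-block Dom:
  b2: preds {b0,b1,b3}: {b0} ∩ {b0,b1} ∩ {b0,b2,b3} = {b0}; idom=b0
  b6: preds {b0,b2,b4}: {b0} ∩ {b0,b2} ∩ {b0,b2,b4} = {b0}; idom=b0
  b7: preds {b3,b5,b6}: {b0,b2,b3} ∩ {b0,b2,b4,b5} ∩ {b0,b6} = {b0}; idom=b0

DF derivation:
  join b2 pred b0: · stop@b0
  join b2 pred b1: b1 stop@b0
  join b2 pred b3: b3→b2 stop@b0
  join b6 pred b0: · stop@b0
  join b6 pred b2: b2 stop@b0
  join b6 pred b4: b4→b2 stop@b0
  join b7 pred b3: b3→b2 stop@b0
  join b7 pred b5: b5→b4→b2 stop@b0
  join b7 pred b6: b6 stop@b0
  b0: DF=∅
  b1: DF={b2}
  b2: DF={b2,b6,b7}
  b3: DF={b2,b7}
  b4: DF={b6,b7}
  b5: DF={b7}
  b6: DF={b7}
  b7: DF=∅

φ for d: defs {b0,b5}
  DF⁺ = {b7}

Answer: ["b7"]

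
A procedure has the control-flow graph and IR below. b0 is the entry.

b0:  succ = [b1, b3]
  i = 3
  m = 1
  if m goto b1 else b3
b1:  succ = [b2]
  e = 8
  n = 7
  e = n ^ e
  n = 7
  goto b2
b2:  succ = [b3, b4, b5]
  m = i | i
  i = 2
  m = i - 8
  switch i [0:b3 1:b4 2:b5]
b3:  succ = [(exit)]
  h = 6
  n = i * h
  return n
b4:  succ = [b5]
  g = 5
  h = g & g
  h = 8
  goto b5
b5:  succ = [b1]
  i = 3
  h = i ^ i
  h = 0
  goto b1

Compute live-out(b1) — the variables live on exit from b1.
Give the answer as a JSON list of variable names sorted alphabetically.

Answer: ["i"]

Working:
Block summaries:
  b0 def {i,m} use ∅
  b1 def {e,n} use ∅
  b2 def {i,m} use {i}
  b3 def {h,n} use {i}
  b4 def {g,h} use ∅
  b5 def {h,i} use ∅

Backward fixpoint:
  b0: in=∅ out={i}
  b1: in={i} out={i}
  b2: in={i} out={i}
  b3: in={i} out=∅
  b4: in=∅ out=∅
  b5: in=∅ out={i}

live-out(b1) = ["i"]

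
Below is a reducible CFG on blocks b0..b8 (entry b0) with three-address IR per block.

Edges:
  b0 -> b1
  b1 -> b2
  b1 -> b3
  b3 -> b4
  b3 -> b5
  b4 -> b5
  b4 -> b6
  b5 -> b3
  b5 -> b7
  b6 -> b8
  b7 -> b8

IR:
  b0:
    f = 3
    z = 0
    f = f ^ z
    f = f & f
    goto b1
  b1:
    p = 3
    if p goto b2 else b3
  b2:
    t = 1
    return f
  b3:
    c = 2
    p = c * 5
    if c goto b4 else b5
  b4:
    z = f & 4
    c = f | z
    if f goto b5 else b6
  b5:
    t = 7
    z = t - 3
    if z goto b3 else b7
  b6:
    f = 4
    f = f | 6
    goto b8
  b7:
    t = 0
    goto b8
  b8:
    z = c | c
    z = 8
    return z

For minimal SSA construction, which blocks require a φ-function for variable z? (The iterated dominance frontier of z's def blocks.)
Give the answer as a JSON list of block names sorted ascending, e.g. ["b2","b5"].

idom tree: b1←b0 b2←b1 b3←b1 b4←b3 b5←b3 b6←b4 b7←b5 b8←b3
Dom∩ at merges:
  b3: preds {b1,b5}: {b0,b1} ∩ {b0,b1,b3,b5} = {b0,b1}; idom=b1
  b5: preds {b3,b4}: {b0,b1,b3} ∩ {b0,b1,b3,b4} = {b0,b1,b3}; idom=b3
  b8: preds {b6,b7}: {b0,b1,b3,b4,b6} ∩ {b0,b1,b3,b5,b7} = {b0,b1,b3}; idom=b3

DF derivation:
  join b3 pred b1: · stop@b1
  join b3 pred b5: b5→b3 stop@b1
  join b5 pred b3: · stop@b3
  join b5 pred b4: b4 stop@b3
  join b8 pred b6: b6→b4 stop@b3
  join b8 pred b7: b7→b5 stop@b3
  DF(b0)=∅
  DF(b1)=∅
  DF(b2)=∅
  DF(b3)={b3}
  DF(b4)={b5,b8}
  DF(b5)={b3,b8}
  DF(b6)={b8}
  DF(b7)={b8}
  DF(b8)=∅

φ for z: defs {b0,b4,b5,b8}
  DF⁺ = {b3,b5,b8}

Answer: ["b3", "b5", "b8"]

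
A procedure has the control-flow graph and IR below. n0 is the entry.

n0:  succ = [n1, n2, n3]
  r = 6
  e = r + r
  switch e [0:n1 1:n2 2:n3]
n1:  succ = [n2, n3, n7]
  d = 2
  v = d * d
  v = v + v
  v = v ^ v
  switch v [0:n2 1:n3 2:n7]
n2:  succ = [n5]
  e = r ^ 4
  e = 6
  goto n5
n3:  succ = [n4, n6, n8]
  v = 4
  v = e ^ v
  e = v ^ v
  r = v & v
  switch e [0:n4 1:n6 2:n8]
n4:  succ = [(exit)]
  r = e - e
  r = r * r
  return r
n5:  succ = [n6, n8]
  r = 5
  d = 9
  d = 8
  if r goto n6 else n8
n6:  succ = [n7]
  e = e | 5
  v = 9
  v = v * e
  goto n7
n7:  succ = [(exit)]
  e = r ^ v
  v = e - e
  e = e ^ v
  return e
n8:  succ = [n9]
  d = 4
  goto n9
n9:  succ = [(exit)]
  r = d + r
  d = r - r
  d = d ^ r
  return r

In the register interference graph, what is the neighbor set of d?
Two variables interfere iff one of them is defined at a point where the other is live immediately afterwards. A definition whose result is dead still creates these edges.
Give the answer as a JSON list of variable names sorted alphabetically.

def/use:
  n0 def {e,r} use ∅
  n1 def {d,v} use ∅
  n2 def {e} use {r}
  n3 def {e,r,v} use {e}
  n4 def {r} use {e}
  n5 def {d,r} use ∅
  n6 def {e,v} use {e}
  n7 def {e,v} use {r,v}
  n8 def {d} use ∅
  n9 def {d,r} use {d,r}

Liveness:
  n0 li=∅ lo={e,r}
  n1 li={e,r} lo={e,r,v}
  n2 li={r} lo={e}
  n3 li={e} lo={e,r}
  n4 li={e} lo=∅
  n5 li={e} lo={e,r}
  n6 li={e,r} lo={r,v}
  n7 li={r,v} lo=∅
  n8 li={r} lo={d,r}
  n9 li={d,r} lo=∅

Interfere edges:
  d: {e,r}
  e: {d,r,v}
  r: {d,e,v}
  v: {e,r}

N(d) = ["e", "r"]

Answer: ["e", "r"]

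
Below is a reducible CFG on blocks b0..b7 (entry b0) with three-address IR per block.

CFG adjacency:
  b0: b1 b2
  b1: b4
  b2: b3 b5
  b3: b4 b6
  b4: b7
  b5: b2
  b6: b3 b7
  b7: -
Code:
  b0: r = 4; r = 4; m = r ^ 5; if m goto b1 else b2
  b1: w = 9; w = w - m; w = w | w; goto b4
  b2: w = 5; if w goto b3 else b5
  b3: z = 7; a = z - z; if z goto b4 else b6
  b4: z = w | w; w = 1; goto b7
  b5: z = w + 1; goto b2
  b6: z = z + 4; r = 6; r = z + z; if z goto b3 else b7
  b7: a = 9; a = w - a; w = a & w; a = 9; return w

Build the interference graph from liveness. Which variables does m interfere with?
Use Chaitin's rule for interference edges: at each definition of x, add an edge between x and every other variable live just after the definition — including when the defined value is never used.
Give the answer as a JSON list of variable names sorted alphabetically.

Answer: ["w"]

Derivation:
Per-block:
  b0: def={m,r} ue=∅
  b1: def={w} ue={m}
  b2: def={w} ue=∅
  b3: def={a,z} ue=∅
  b4: def={w,z} ue={w}
  b5: def={z} ue={w}
  b6: def={r,z} ue={z}
  b7: def={a,w} ue={w}

Liveness:
  b0 li=∅ lo={m}
  b1 li={m} lo={w}
  b2 li=∅ lo={w}
  b3 li={w} lo={w,z}
  b4 li={w} lo={w}
  b5 li={w} lo=∅
  b6 li={w,z} lo={w}
  b7 li={w} lo=∅

Interference:
  a: {w,z}
  m: {w}
  r: {w,z}
  w: {a,m,r,z}
  z: {a,r,w}

N(m) = ["w"]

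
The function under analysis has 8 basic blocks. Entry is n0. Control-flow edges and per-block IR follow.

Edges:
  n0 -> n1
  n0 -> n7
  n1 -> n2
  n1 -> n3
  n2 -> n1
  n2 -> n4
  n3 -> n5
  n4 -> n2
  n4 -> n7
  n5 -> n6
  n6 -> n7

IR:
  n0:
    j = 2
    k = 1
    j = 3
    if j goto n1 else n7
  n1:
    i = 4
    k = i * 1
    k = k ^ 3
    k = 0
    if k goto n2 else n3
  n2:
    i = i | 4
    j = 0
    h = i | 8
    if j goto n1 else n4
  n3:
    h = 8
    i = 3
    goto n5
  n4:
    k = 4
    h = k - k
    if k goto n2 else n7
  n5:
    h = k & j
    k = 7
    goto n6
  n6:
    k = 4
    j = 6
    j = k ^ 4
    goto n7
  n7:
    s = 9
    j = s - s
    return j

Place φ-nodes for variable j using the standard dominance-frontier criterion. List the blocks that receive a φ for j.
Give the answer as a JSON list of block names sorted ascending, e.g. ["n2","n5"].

idom tree: n1←n0 n2←n1 n3←n1 n4←n2 n5←n3 n6←n5 n7←n0
Join-block Dom:
  n1: preds {n0,n2}: {n0} ∩ {n0,n1,n2} = {n0}; idom=n0
  n2: preds {n1,n4}: {n0,n1} ∩ {n0,n1,n2,n4} = {n0,n1}; idom=n1
  n7: preds {n0,n4,n6}: {n0} ∩ {n0,n1,n2,n4} ∩ {n0,n1,n3,n5,n6} = {n0}; idom=n0

DF derivation:
  n1←n0: walk · to n0
  n1←n2: walk n2→n1 to n0
  n2←n1: walk · to n1
  n2←n4: walk n4→n2 to n1
  n7←n0: walk · to n0
  n7←n4: walk n4→n2→n1 to n0
  n7←n6: walk n6→n5→n3→n1 to n0
  DF(n0)=∅
  DF(n1)={n1,n7}
  DF(n2)={n1,n2,n7}
  DF(n3)={n7}
  DF(n4)={n2,n7}
  DF(n5)={n7}
  DF(n6)={n7}
  DF(n7)=∅

φ for j: defs {n0,n2,n6,n7}
  DF⁺ = {n1,n2,n7}

Answer: ["n1", "n2", "n7"]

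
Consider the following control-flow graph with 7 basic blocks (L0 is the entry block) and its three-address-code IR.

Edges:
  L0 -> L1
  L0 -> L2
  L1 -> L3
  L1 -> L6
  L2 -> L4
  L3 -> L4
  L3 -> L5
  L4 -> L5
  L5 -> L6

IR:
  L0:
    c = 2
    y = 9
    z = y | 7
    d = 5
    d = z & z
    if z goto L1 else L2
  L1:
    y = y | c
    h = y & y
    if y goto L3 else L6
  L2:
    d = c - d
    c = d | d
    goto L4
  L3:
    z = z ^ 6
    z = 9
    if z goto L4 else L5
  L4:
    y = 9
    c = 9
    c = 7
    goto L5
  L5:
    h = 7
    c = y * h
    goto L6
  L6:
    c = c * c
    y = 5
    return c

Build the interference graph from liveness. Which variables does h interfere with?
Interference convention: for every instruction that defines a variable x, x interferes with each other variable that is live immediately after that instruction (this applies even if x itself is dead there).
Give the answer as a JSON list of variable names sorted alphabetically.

Answer: ["c", "y", "z"]

Working:
def/use:
  L0 def {c,d,y,z} use ∅
  L1 def {h,y} use {c,y}
  L2 def {c,d} use {c,d}
  L3 def {z} use {z}
  L4 def {c,y} use ∅
  L5 def {c,h} use {y}
  L6 def {c,y} use {c}

Backward fixpoint:
  L0 li=∅ lo={c,d,y,z}
  L1 li={c,y,z} lo={c,y,z}
  L2 li={c,d} lo=∅
  L3 li={y,z} lo={y}
  L4 li=∅ lo={y}
  L5 li={y} lo={c}
  L6 li={c} lo=∅

Interfere edges:
  c↔{d,h,y,z}
  d↔{c,y,z}
  h↔{c,y,z}
  y↔{c,d,h,z}
  z↔{c,d,h,y}

N(h) = ["c", "y", "z"]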